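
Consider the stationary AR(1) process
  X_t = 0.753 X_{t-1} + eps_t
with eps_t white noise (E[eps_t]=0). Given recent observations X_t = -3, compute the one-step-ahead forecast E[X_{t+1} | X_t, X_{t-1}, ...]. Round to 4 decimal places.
E[X_{t+1} \mid \mathcal F_t] = -2.2590

For an AR(p) model X_t = c + sum_i phi_i X_{t-i} + eps_t, the
one-step-ahead conditional mean is
  E[X_{t+1} | X_t, ...] = c + sum_i phi_i X_{t+1-i}.
Substitute known values:
  E[X_{t+1} | ...] = (0.753) * (-3)
                   = -2.2590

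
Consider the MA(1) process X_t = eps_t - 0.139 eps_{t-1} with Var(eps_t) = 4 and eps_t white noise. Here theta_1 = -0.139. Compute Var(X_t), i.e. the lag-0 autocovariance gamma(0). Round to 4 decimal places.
\gamma(0) = 4.0773

For an MA(q) process X_t = eps_t + sum_i theta_i eps_{t-i} with
Var(eps_t) = sigma^2, the variance is
  gamma(0) = sigma^2 * (1 + sum_i theta_i^2).
  sum_i theta_i^2 = (-0.139)^2 = 0.019321.
  gamma(0) = 4 * (1 + 0.019321) = 4 * 1.019321 = 4.077284, which rounds to 4.0773.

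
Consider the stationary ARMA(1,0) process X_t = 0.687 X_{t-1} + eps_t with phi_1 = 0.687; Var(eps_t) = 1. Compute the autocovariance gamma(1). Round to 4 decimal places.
\gamma(1) = 1.3011

Multiply the model equation by X_{t-k} and take expectations. With theta_0 = psi_0 = 1 and psi_j the MA(infinity) weights, this gives
  gamma(k) - sum_i phi_i gamma(k-i) = c_k,
  c_k = sigma^2 * sum_{j=k..q} theta_j psi_{j-k}   (c_k = 0 for k > q),
using gamma(-m) = gamma(m).
Pure AR (q = 0): c_0 = sigma^2 = 1, c_k = 0 for k >= 1.
Equations for k = 0 and k = 1 (AR order 1):
  gamma(0) = phi_1 gamma(1) + c_0
  gamma(1) = phi_1 gamma(0) + c_1
Substituting the second into the first: gamma(0) (1 - phi_1^2) = c_0 + phi_1 c_1, so
  gamma(0) = c_0 / (1 - phi_1^2) = 1 / (1 - (0.687)^2) = 1 / 0.528031 = 1.893828.
  gamma(1) = phi_1 gamma(0) = (0.687)(1.893828) = 1.30106.
Therefore gamma(1) = 1.3011 (to 4 decimal places).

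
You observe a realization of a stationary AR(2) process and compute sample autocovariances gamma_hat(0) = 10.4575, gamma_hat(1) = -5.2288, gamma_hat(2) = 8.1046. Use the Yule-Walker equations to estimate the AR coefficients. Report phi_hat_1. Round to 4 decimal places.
\hat\phi_{1} = -0.1500

The Yule-Walker equations for an AR(p) process read, in matrix form,
  Gamma_p phi = r_p,   with   (Gamma_p)_{ij} = gamma(|i - j|),
                       (r_p)_i = gamma(i),   i,j = 1..p.
Substitute the sample gammas (Toeplitz matrix and right-hand side of size 2):
  Gamma_p = [[10.4575, -5.2288], [-5.2288, 10.4575]]
  r_p     = [-5.2288, 8.1046]
Written out:
  10.4575 phi_1 - 5.2288 phi_2 = -5.2288
  -5.2288 phi_1 + 10.4575 phi_2 = 8.1046
Solve by Cramer's rule:
  det = gamma(0)^2 - gamma(1)^2 = (10.4575)^2 - (-5.2288)^2 = 109.35930625 - 27.34034944 = 82.01895681
  phi_hat_1 = [gamma(1) gamma(0) - gamma(1) gamma(2)] / det = [(-5.2288)(10.4575) - (-5.2288)(8.1046)] / 82.01895681 = -12.30284352 / 82.01895681 = -0.15
  phi_hat_2 = [gamma(0) gamma(2) - gamma(1)^2] / det = [(10.4575)(8.1046) - (-5.2288)^2] / 82.01895681 = 57.41350506 / 82.01895681 = 0.7
So phi_hat = [-0.1500, 0.7000].
Therefore phi_hat_1 = -0.1500.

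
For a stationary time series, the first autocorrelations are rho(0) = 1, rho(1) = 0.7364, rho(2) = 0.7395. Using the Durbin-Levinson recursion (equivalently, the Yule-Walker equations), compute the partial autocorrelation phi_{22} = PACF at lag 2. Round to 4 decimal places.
\phi_{22} = 0.4309

The PACF at lag k is phi_{kk}, the last component of the solution
to the Yule-Walker system G_k phi = r_k where
  (G_k)_{ij} = rho(|i - j|), (r_k)_i = rho(i), i,j = 1..k.
Equivalently, Durbin-Levinson gives phi_{kk} iteratively:
  phi_{11} = rho(1)
  phi_{kk} = [rho(k) - sum_{j=1..k-1} phi_{k-1,j} rho(k-j)]
            / [1 - sum_{j=1..k-1} phi_{k-1,j} rho(j)],
  phi_{k,j} = phi_{k-1,j} - phi_{kk} phi_{k-1,k-j},  j = 1..k-1.
Step k = 1:
  phi_11 = rho(1) = 0.7364.
Step k = 2:
  phi_22 = [rho(2) - phi_11 rho(1)] / [1 - phi_11 rho(1)] = [0.7395 - (0.7364)(0.7364)] / [1 - (0.7364)(0.7364)]
         = 0.19721504 / 0.45771504 = 0.4309.
Therefore phi_{22} = 0.4309.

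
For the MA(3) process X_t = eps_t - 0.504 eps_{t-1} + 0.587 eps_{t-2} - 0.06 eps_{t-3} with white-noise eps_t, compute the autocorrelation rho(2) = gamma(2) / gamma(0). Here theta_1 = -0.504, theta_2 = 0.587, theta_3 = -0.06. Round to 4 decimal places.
\rho(2) = 0.3852

For an MA(q) process with theta_0 = 1, the autocovariance is
  gamma(k) = sigma^2 * sum_{i=0..q-k} theta_i * theta_{i+k},
and rho(k) = gamma(k) / gamma(0). Sigma^2 cancels.
  numerator   = (1)*(0.587) + (-0.504)*(-0.06) = 0.61724.
  denominator = (1)^2 + (-0.504)^2 + (0.587)^2 + (-0.06)^2 = 1.602185.
  rho(2) = 0.61724 / 1.602185 = 0.3852.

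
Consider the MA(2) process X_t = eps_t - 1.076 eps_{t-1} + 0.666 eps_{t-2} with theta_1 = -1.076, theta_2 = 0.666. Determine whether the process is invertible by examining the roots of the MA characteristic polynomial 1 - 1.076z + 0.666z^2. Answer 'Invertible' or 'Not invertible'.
\text{Invertible}

The MA(q) characteristic polynomial is P(z) = 1 - 1.076z + 0.666z^2.
Invertibility requires all roots to lie outside the unit circle, i.e. |z| > 1 for every root.
Set 1 + (-1.076) z + (0.666) z^2 = 0, i.e. a z^2 + b z + c = 0 with a = 0.666, b = -1.076, c = 1.
Discriminant D = b^2 - 4ac = (-1.076)^2 - 4*(0.666)*1 = 1.157776 - (2.664) = -1.506224.
D < 0, so the roots are the complex-conjugate pair z = (-b +/- i sqrt(-D)) / (2a) = 0.8078 +/- 0.9214i.
For a conjugate pair |z|^2 = z * conj(z) = (product of roots) = c/a = 1/(0.666) = 1.501502, so |z| = sqrt(1.501502) = 1.2254 for both roots.
Moduli of all roots: 1.2254, 1.2254.
All moduli strictly greater than 1? Yes.
Verdict: Invertible.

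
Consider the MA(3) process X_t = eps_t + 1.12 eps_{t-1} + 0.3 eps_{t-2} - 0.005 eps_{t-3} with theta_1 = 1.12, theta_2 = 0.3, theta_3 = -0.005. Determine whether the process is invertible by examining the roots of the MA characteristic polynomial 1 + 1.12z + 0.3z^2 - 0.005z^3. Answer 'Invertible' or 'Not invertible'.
\text{Invertible}

The MA(q) characteristic polynomial is P(z) = 1 + 1.12z + 0.3z^2 - 0.005z^3.
Invertibility requires all roots to lie outside the unit circle, i.e. |z| > 1 for every root.
Degree 3: look for a simple real root z0 first, then factor out (1 - z/z0) and solve the remaining quadratic.
Testing z0 = -2: P(-2) = 1 + (1.12)(-2) + (0.3)(-2)^2 + (-0.005)(-2)^3
  = 1 + (-2.24) + (1.2) + (0.04) = 0.  So z_0 = -2 is a root, |z_0| = 2.
Divide out the factor (1 + 0.5 z) = (1 - z/z0) (since 1/z0 = -0.5):
  P(z) = (1 + 0.5 z)(1 + (0.62) z + (-0.01) z^2)
  [check: z-coef 0.62 - (-0.5) = 1.12; z^2-coef -0.01 - (-0.5)(0.62) = 0.3; z^3-coef -(-0.5)(-0.01) = -0.005.]
Remaining roots from the quadratic factor 1 + (0.62) z + (-0.01) z^2:
  Set 1 + (0.62) z + (-0.01) z^2 = 0, i.e. a z^2 + b z + c = 0 with a = -0.01, b = 0.62, c = 1.
  Discriminant D = b^2 - 4ac = (0.62)^2 - 4*(-0.01)*1 = 0.3844 - (-0.04) = 0.4244.
  D >= 0, so the roots are real: z = (-b +/- sqrt(D)) / (2a) = (-0.62 +/- 0.65146) / (-0.02).
    z_1 = (-0.62 + 0.65146) / (-0.02) = -1.573,   |z_1| = 1.573.
    z_2 = (-0.62 - 0.65146) / (-0.02) = 63.573,   |z_2| = 63.573.
Moduli of all roots: 2.0000, 1.5730, 63.5730.
All moduli strictly greater than 1? Yes.
Verdict: Invertible.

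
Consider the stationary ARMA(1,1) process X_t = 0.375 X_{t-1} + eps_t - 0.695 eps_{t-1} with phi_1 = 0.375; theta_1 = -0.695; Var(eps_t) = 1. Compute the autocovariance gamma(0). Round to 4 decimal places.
\gamma(0) = 1.1192

Multiply the model equation by X_{t-k} and take expectations. With theta_0 = psi_0 = 1 and psi_j the MA(infinity) weights, this gives
  gamma(k) - sum_i phi_i gamma(k-i) = c_k,
  c_k = sigma^2 * sum_{j=k..q} theta_j psi_{j-k}   (c_k = 0 for k > q),
using gamma(-m) = gamma(m).
psi-weights needed (psi_j = theta_j + sum_i phi_i psi_{j-i}):
  psi_1 = theta_1 + phi_1 = -0.695 + (0.375) = -0.32
Right-hand sides:
  c_0 = sigma^2 (1 + theta_1 psi_1) = 1 * (1 + (-0.695)(-0.32)) = 1 * 1.2224 = 1.2224
  c_1 = sigma^2 theta_1 = 1 * (-0.695) = -0.695
  c_2 = 0
Equations for k = 0 and k = 1 (AR order 1):
  gamma(0) = phi_1 gamma(1) + c_0
  gamma(1) = phi_1 gamma(0) + c_1
Substituting the second into the first: gamma(0) (1 - phi_1^2) = c_0 + phi_1 c_1, so
  gamma(0) = (c_0 + phi_1 c_1) / (1 - phi_1^2) = (1.2224 + (0.375)(-0.695)) / (1 - (0.375)^2) = 0.961775 / 0.859375 = 1.119156.
Therefore gamma(0) = 1.1192 (to 4 decimal places).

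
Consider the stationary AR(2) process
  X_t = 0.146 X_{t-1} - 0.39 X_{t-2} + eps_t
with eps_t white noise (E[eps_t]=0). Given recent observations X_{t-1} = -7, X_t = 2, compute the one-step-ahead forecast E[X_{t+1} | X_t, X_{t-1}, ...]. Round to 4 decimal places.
E[X_{t+1} \mid \mathcal F_t] = 3.0220

For an AR(p) model X_t = c + sum_i phi_i X_{t-i} + eps_t, the
one-step-ahead conditional mean is
  E[X_{t+1} | X_t, ...] = c + sum_i phi_i X_{t+1-i}.
Substitute known values:
  E[X_{t+1} | ...] = (0.146) * (2) + (-0.39) * (-7)
                   = 3.0220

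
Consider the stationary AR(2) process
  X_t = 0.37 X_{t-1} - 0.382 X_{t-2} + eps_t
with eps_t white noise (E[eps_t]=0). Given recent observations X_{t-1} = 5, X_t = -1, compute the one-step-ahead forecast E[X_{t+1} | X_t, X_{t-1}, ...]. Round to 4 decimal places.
E[X_{t+1} \mid \mathcal F_t] = -2.2800

For an AR(p) model X_t = c + sum_i phi_i X_{t-i} + eps_t, the
one-step-ahead conditional mean is
  E[X_{t+1} | X_t, ...] = c + sum_i phi_i X_{t+1-i}.
Substitute known values:
  E[X_{t+1} | ...] = (0.37) * (-1) + (-0.382) * (5)
                   = -2.2800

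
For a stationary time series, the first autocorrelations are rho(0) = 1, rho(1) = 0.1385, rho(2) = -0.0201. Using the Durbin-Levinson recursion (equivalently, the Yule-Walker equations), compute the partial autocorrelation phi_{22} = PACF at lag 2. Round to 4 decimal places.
\phi_{22} = -0.0401

The PACF at lag k is phi_{kk}, the last component of the solution
to the Yule-Walker system G_k phi = r_k where
  (G_k)_{ij} = rho(|i - j|), (r_k)_i = rho(i), i,j = 1..k.
Equivalently, Durbin-Levinson gives phi_{kk} iteratively:
  phi_{11} = rho(1)
  phi_{kk} = [rho(k) - sum_{j=1..k-1} phi_{k-1,j} rho(k-j)]
            / [1 - sum_{j=1..k-1} phi_{k-1,j} rho(j)],
  phi_{k,j} = phi_{k-1,j} - phi_{kk} phi_{k-1,k-j},  j = 1..k-1.
Step k = 1:
  phi_11 = rho(1) = 0.1385.
Step k = 2:
  phi_22 = [rho(2) - phi_11 rho(1)] / [1 - phi_11 rho(1)] = [-0.0201 - (0.1385)(0.1385)] / [1 - (0.1385)(0.1385)]
         = -0.03928225 / 0.98081775 = -0.0401.
Therefore phi_{22} = -0.0401.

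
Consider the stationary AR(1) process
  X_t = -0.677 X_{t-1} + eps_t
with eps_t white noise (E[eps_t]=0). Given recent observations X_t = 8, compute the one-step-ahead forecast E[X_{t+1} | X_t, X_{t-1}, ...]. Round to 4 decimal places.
E[X_{t+1} \mid \mathcal F_t] = -5.4160

For an AR(p) model X_t = c + sum_i phi_i X_{t-i} + eps_t, the
one-step-ahead conditional mean is
  E[X_{t+1} | X_t, ...] = c + sum_i phi_i X_{t+1-i}.
Substitute known values:
  E[X_{t+1} | ...] = (-0.677) * (8)
                   = -5.4160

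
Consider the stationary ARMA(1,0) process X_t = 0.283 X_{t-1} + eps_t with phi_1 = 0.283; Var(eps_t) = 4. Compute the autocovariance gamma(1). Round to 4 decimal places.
\gamma(1) = 1.2306

Multiply the model equation by X_{t-k} and take expectations. With theta_0 = psi_0 = 1 and psi_j the MA(infinity) weights, this gives
  gamma(k) - sum_i phi_i gamma(k-i) = c_k,
  c_k = sigma^2 * sum_{j=k..q} theta_j psi_{j-k}   (c_k = 0 for k > q),
using gamma(-m) = gamma(m).
Pure AR (q = 0): c_0 = sigma^2 = 4, c_k = 0 for k >= 1.
Equations for k = 0 and k = 1 (AR order 1):
  gamma(0) = phi_1 gamma(1) + c_0
  gamma(1) = phi_1 gamma(0) + c_1
Substituting the second into the first: gamma(0) (1 - phi_1^2) = c_0 + phi_1 c_1, so
  gamma(0) = c_0 / (1 - phi_1^2) = 4 / (1 - (0.283)^2) = 4 / 0.919911 = 4.348247.
  gamma(1) = phi_1 gamma(0) = (0.283)(4.348247) = 1.230554.
Therefore gamma(1) = 1.2306 (to 4 decimal places).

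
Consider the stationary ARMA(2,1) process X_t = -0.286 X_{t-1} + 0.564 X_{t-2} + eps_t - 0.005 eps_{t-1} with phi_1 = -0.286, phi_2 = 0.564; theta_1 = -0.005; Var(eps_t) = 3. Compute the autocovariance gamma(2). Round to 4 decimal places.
\gamma(2) = 5.8521

Multiply the model equation by X_{t-k} and take expectations. With theta_0 = psi_0 = 1 and psi_j the MA(infinity) weights, this gives
  gamma(k) - sum_i phi_i gamma(k-i) = c_k,
  c_k = sigma^2 * sum_{j=k..q} theta_j psi_{j-k}   (c_k = 0 for k > q),
using gamma(-m) = gamma(m).
psi-weights needed (psi_j = theta_j + sum_i phi_i psi_{j-i}):
  psi_1 = theta_1 + phi_1 = -0.005 + (-0.286) = -0.291
Right-hand sides:
  c_0 = sigma^2 (1 + theta_1 psi_1) = 3 * (1 + (-0.005)(-0.291)) = 3 * 1.001455 = 3.004365
  c_1 = sigma^2 theta_1 = 3 * (-0.005) = -0.015
  c_2 = 0
Equations for k = 0, 1, 2 (AR order 2, c_2 = 0):
  (E0) gamma(0) = phi_1 gamma(1) + phi_2 gamma(2) + c_0
  (E1) gamma(1) = phi_1 gamma(0) + phi_2 gamma(1) + c_1
  (E2) gamma(2) = phi_1 gamma(1) + phi_2 gamma(0)
From (E1): gamma(1) = A gamma(0) + B with
  A = phi_1 / (1 - phi_2) = -0.286 / 0.436 = -0.655963,   B = c_1 / (1 - phi_2) = -0.015 / 0.436 = -0.034404.
Insert (E2) into (E0): gamma(0) (1 - phi_2^2) = phi_1 (1 + phi_2) gamma(1) + c_0.
  phi_1 (1 + phi_2) = (-0.286)(1.564) = -0.447304,   1 - phi_2^2 = 0.681904.
Replace gamma(1) by A gamma(0) + B and collect gamma(0):
  gamma(0) [0.681904 - (-0.447304)(-0.655963)] = (-0.447304)(-0.034404) + 3.004365
  gamma(0) * 0.388489 = 3.019754
  gamma(0) = 3.019754 / 0.388489 = 7.773075.
  gamma(1) = A gamma(0) + B = (-0.655963)(7.773075) + (-0.034404) = -5.133255.
  gamma(2) = phi_1 gamma(1) + phi_2 gamma(0) = (-0.286)(-5.133255) + (0.564)(7.773075) = 5.852125.
Therefore gamma(2) = 5.8521 (to 4 decimal places).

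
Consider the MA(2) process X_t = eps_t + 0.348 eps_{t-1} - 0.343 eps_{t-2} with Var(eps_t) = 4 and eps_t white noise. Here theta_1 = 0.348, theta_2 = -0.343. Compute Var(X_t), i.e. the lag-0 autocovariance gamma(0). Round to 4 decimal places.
\gamma(0) = 4.9550

For an MA(q) process X_t = eps_t + sum_i theta_i eps_{t-i} with
Var(eps_t) = sigma^2, the variance is
  gamma(0) = sigma^2 * (1 + sum_i theta_i^2).
  sum_i theta_i^2 = (0.348)^2 + (-0.343)^2 = 0.121104 + 0.117649 = 0.238753.
  gamma(0) = 4 * (1 + 0.238753) = 4 * 1.238753 = 4.955012, which rounds to 4.9550.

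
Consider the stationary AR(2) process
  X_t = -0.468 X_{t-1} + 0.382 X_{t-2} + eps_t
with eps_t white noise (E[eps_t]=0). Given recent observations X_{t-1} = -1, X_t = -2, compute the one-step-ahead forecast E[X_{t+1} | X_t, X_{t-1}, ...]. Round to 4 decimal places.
E[X_{t+1} \mid \mathcal F_t] = 0.5540

For an AR(p) model X_t = c + sum_i phi_i X_{t-i} + eps_t, the
one-step-ahead conditional mean is
  E[X_{t+1} | X_t, ...] = c + sum_i phi_i X_{t+1-i}.
Substitute known values:
  E[X_{t+1} | ...] = (-0.468) * (-2) + (0.382) * (-1)
                   = 0.5540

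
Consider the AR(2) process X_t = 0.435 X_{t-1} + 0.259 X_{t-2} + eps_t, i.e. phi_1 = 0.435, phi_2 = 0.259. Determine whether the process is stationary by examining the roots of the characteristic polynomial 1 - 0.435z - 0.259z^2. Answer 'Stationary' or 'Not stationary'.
\text{Stationary}

The AR(p) characteristic polynomial is P(z) = 1 - 0.435z - 0.259z^2.
Stationarity requires all roots to lie outside the unit circle, i.e. |z| > 1 for every root.
Set 1 + (-0.435) z + (-0.259) z^2 = 0, i.e. a z^2 + b z + c = 0 with a = -0.259, b = -0.435, c = 1.
Discriminant D = b^2 - 4ac = (-0.435)^2 - 4*(-0.259)*1 = 0.189225 - (-1.036) = 1.225225.
D >= 0, so the roots are real: z = (-b +/- sqrt(D)) / (2a) = (0.435 +/- 1.106899) / (-0.518).
  z_1 = (0.435 + 1.106899) / (-0.518) = -2.9766,   |z_1| = 2.9766.
  z_2 = (0.435 - 1.106899) / (-0.518) = 1.2971,   |z_2| = 1.2971.
Moduli of all roots: 2.9766, 1.2971.
All moduli strictly greater than 1? Yes.
Verdict: Stationary.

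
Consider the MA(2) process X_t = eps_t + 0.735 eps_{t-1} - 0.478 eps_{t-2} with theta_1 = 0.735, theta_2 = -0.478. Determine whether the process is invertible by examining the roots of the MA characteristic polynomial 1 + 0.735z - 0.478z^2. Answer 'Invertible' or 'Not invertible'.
\text{Not invertible}

The MA(q) characteristic polynomial is P(z) = 1 + 0.735z - 0.478z^2.
Invertibility requires all roots to lie outside the unit circle, i.e. |z| > 1 for every root.
Set 1 + (0.735) z + (-0.478) z^2 = 0, i.e. a z^2 + b z + c = 0 with a = -0.478, b = 0.735, c = 1.
Discriminant D = b^2 - 4ac = (0.735)^2 - 4*(-0.478)*1 = 0.540225 - (-1.912) = 2.452225.
D >= 0, so the roots are real: z = (-b +/- sqrt(D)) / (2a) = (-0.735 +/- 1.565958) / (-0.956).
  z_1 = (-0.735 + 1.565958) / (-0.956) = -0.8692,   |z_1| = 0.8692.
  z_2 = (-0.735 - 1.565958) / (-0.956) = 2.4069,   |z_2| = 2.4069.
Moduli of all roots: 0.8692, 2.4069.
All moduli strictly greater than 1? No.
Verdict: Not invertible.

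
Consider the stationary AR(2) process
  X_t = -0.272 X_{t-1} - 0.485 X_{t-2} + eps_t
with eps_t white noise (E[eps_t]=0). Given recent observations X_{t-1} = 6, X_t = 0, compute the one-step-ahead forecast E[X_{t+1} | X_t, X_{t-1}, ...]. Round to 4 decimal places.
E[X_{t+1} \mid \mathcal F_t] = -2.9100

For an AR(p) model X_t = c + sum_i phi_i X_{t-i} + eps_t, the
one-step-ahead conditional mean is
  E[X_{t+1} | X_t, ...] = c + sum_i phi_i X_{t+1-i}.
Substitute known values:
  E[X_{t+1} | ...] = (-0.272) * (0) + (-0.485) * (6)
                   = -2.9100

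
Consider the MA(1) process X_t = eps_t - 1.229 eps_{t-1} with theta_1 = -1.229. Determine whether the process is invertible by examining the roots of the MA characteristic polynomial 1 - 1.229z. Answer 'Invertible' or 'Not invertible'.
\text{Not invertible}

The MA(q) characteristic polynomial is P(z) = 1 - 1.229z.
Invertibility requires all roots to lie outside the unit circle, i.e. |z| > 1 for every root.
This is linear in z: 1 + (-1.229) z = 0  =>  z = -1/(-1.229) = 0.81367,  |z| = 0.81367.
Moduli of all roots: 0.8137.
All moduli strictly greater than 1? No.
Verdict: Not invertible.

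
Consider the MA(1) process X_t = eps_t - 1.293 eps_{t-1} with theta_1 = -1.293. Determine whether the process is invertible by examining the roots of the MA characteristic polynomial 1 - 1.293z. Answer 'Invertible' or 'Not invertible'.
\text{Not invertible}

The MA(q) characteristic polynomial is P(z) = 1 - 1.293z.
Invertibility requires all roots to lie outside the unit circle, i.e. |z| > 1 for every root.
This is linear in z: 1 + (-1.293) z = 0  =>  z = -1/(-1.293) = 0.773395,  |z| = 0.773395.
Moduli of all roots: 0.7734.
All moduli strictly greater than 1? No.
Verdict: Not invertible.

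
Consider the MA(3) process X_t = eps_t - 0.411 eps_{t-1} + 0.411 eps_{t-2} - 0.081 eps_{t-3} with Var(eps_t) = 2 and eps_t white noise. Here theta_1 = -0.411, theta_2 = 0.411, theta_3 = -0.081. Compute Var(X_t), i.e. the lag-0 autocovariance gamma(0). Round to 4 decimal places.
\gamma(0) = 2.6888

For an MA(q) process X_t = eps_t + sum_i theta_i eps_{t-i} with
Var(eps_t) = sigma^2, the variance is
  gamma(0) = sigma^2 * (1 + sum_i theta_i^2).
  sum_i theta_i^2 = (-0.411)^2 + (0.411)^2 + (-0.081)^2 = 0.168921 + 0.168921 + 0.006561 = 0.344403.
  gamma(0) = 2 * (1 + 0.344403) = 2 * 1.344403 = 2.688806, which rounds to 2.6888.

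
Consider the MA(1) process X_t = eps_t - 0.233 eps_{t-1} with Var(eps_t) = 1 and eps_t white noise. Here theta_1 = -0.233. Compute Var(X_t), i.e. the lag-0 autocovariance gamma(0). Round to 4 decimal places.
\gamma(0) = 1.0543

For an MA(q) process X_t = eps_t + sum_i theta_i eps_{t-i} with
Var(eps_t) = sigma^2, the variance is
  gamma(0) = sigma^2 * (1 + sum_i theta_i^2).
  sum_i theta_i^2 = (-0.233)^2 = 0.054289.
  gamma(0) = 1 * (1 + 0.054289) = 1 * 1.054289 = 1.054289, which rounds to 1.0543.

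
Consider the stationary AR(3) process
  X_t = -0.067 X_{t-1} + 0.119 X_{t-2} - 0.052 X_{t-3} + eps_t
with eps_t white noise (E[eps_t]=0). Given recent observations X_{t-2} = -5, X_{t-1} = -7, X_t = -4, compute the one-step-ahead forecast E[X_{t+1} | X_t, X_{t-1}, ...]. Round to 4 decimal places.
E[X_{t+1} \mid \mathcal F_t] = -0.3050

For an AR(p) model X_t = c + sum_i phi_i X_{t-i} + eps_t, the
one-step-ahead conditional mean is
  E[X_{t+1} | X_t, ...] = c + sum_i phi_i X_{t+1-i}.
Substitute known values:
  E[X_{t+1} | ...] = (-0.067) * (-4) + (0.119) * (-7) + (-0.052) * (-5)
                   = -0.3050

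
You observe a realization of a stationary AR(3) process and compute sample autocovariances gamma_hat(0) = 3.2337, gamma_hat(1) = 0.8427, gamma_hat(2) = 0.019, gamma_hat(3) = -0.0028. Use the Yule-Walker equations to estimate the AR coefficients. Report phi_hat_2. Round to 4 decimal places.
\hat\phi_{2} = -0.0710

The Yule-Walker equations for an AR(p) process read, in matrix form,
  Gamma_p phi = r_p,   with   (Gamma_p)_{ij} = gamma(|i - j|),
                       (r_p)_i = gamma(i),   i,j = 1..p.
Substitute the sample gammas (Toeplitz matrix and right-hand side of size 3):
  Gamma_p = [[3.2337, 0.8427, 0.019], [0.8427, 3.2337, 0.8427], [0.019, 0.8427, 3.2337]]
  r_p     = [0.8427, 0.019, -0.0028]
Written out (R1..R3):
  (R1) 3.2337 phi_1 + 0.8427 phi_2 + 0.019 phi_3 = 0.8427
  (R2) 0.8427 phi_1 + 3.2337 phi_2 + 0.8427 phi_3 = 0.019
  (R3) 0.019 phi_1 + 0.8427 phi_2 + 3.2337 phi_3 = -0.0028
Gaussian elimination:
  R2 <- R2 - (0.8427/3.2337) R1 = R2 - (0.260599) R1:  3.014093 phi_2 + 0.837749 phi_3 = -0.200607
  R3 <- R3 - (0.019/3.2337) R1 = R3 - (0.005876) R1:  0.837749 phi_2 + 3.233588 phi_3 = -0.007751
  R3 <- R3 - (0.837749/3.014093) R2 = R3 - (0.277944) R2:  3.000741 phi_3 = 0.048006
Back-substitution:
  phi_hat_3 = 0.048006 / 3.000741 = 0.015998
  phi_hat_2 = (-0.200607 - (0.837749)(0.015998)) / 3.014093 = -0.071003
  phi_hat_1 = (0.8427 - (0.8427)(-0.071003) - (0.019)(0.015998)) / 3.2337 = 0.279009
So phi_hat = [0.2790, -0.0710, 0.0160].
Therefore phi_hat_2 = -0.0710.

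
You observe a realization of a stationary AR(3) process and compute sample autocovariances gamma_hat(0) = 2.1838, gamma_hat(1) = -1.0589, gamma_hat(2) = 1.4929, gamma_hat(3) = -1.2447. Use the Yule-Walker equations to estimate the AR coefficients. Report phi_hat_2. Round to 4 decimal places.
\hat\phi_{2} = 0.5270

The Yule-Walker equations for an AR(p) process read, in matrix form,
  Gamma_p phi = r_p,   with   (Gamma_p)_{ij} = gamma(|i - j|),
                       (r_p)_i = gamma(i),   i,j = 1..p.
Substitute the sample gammas (Toeplitz matrix and right-hand side of size 3):
  Gamma_p = [[2.1838, -1.0589, 1.4929], [-1.0589, 2.1838, -1.0589], [1.4929, -1.0589, 2.1838]]
  r_p     = [-1.0589, 1.4929, -1.2447]
Written out (R1..R3):
  (R1) 2.1838 phi_1 - 1.0589 phi_2 + 1.4929 phi_3 = -1.0589
  (R2) -1.0589 phi_1 + 2.1838 phi_2 - 1.0589 phi_3 = 1.4929
  (R3) 1.4929 phi_1 - 1.0589 phi_2 + 2.1838 phi_3 = -1.2447
Gaussian elimination:
  R2 <- R2 - (-1.0589/2.1838) R1 = R2 - (-0.484889) R1:  1.670351 phi_2 - 0.33501 phi_3 = 0.979451
  R3 <- R3 - (1.4929/2.1838) R1 = R3 - (0.683625) R1:  -0.33501 phi_2 + 1.163216 phi_3 = -0.52081
  R3 <- R3 - (-0.33501/1.670351) R2 = R3 - (-0.200562) R2:  1.096026 phi_3 = -0.324369
Back-substitution:
  phi_hat_3 = -0.324369 / 1.096026 = -0.29595
  phi_hat_2 = (0.979451 - (-0.33501)(-0.29595)) / 1.670351 = 0.527018
  phi_hat_1 = (-1.0589 - (-1.0589)(0.527018) - (1.4929)(-0.29595)) / 2.1838 = -0.027025
So phi_hat = [-0.0270, 0.5270, -0.2959].
Therefore phi_hat_2 = 0.5270.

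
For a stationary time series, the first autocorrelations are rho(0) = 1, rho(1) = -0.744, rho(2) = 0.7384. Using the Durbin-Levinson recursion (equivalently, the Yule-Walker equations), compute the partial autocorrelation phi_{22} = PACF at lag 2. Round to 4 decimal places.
\phi_{22} = 0.4141

The PACF at lag k is phi_{kk}, the last component of the solution
to the Yule-Walker system G_k phi = r_k where
  (G_k)_{ij} = rho(|i - j|), (r_k)_i = rho(i), i,j = 1..k.
Equivalently, Durbin-Levinson gives phi_{kk} iteratively:
  phi_{11} = rho(1)
  phi_{kk} = [rho(k) - sum_{j=1..k-1} phi_{k-1,j} rho(k-j)]
            / [1 - sum_{j=1..k-1} phi_{k-1,j} rho(j)],
  phi_{k,j} = phi_{k-1,j} - phi_{kk} phi_{k-1,k-j},  j = 1..k-1.
Step k = 1:
  phi_11 = rho(1) = -0.744.
Step k = 2:
  phi_22 = [rho(2) - phi_11 rho(1)] / [1 - phi_11 rho(1)] = [0.7384 - (-0.744)(-0.744)] / [1 - (-0.744)(-0.744)]
         = 0.184864 / 0.446464 = 0.4141.
Therefore phi_{22} = 0.4141.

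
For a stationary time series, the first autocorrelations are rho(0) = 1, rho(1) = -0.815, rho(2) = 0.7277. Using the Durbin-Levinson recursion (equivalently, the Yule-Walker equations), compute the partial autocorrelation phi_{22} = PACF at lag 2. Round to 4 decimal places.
\phi_{22} = 0.1890

The PACF at lag k is phi_{kk}, the last component of the solution
to the Yule-Walker system G_k phi = r_k where
  (G_k)_{ij} = rho(|i - j|), (r_k)_i = rho(i), i,j = 1..k.
Equivalently, Durbin-Levinson gives phi_{kk} iteratively:
  phi_{11} = rho(1)
  phi_{kk} = [rho(k) - sum_{j=1..k-1} phi_{k-1,j} rho(k-j)]
            / [1 - sum_{j=1..k-1} phi_{k-1,j} rho(j)],
  phi_{k,j} = phi_{k-1,j} - phi_{kk} phi_{k-1,k-j},  j = 1..k-1.
Step k = 1:
  phi_11 = rho(1) = -0.815.
Step k = 2:
  phi_22 = [rho(2) - phi_11 rho(1)] / [1 - phi_11 rho(1)] = [0.7277 - (-0.815)(-0.815)] / [1 - (-0.815)(-0.815)]
         = 0.063475 / 0.335775 = 0.189.
Therefore phi_{22} = 0.1890.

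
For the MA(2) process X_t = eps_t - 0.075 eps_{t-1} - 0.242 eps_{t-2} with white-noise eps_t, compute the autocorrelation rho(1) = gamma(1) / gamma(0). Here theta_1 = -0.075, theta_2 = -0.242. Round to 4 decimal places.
\rho(1) = -0.0534

For an MA(q) process with theta_0 = 1, the autocovariance is
  gamma(k) = sigma^2 * sum_{i=0..q-k} theta_i * theta_{i+k},
and rho(k) = gamma(k) / gamma(0). Sigma^2 cancels.
  numerator   = (1)*(-0.075) + (-0.075)*(-0.242) = -0.05685.
  denominator = (1)^2 + (-0.075)^2 + (-0.242)^2 = 1.064189.
  rho(1) = -0.05685 / 1.064189 = -0.0534.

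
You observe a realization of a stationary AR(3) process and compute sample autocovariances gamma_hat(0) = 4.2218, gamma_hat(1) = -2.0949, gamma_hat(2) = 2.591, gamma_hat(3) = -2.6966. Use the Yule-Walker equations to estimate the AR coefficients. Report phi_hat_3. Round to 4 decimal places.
\hat\phi_{3} = -0.4190

The Yule-Walker equations for an AR(p) process read, in matrix form,
  Gamma_p phi = r_p,   with   (Gamma_p)_{ij} = gamma(|i - j|),
                       (r_p)_i = gamma(i),   i,j = 1..p.
Substitute the sample gammas (Toeplitz matrix and right-hand side of size 3):
  Gamma_p = [[4.2218, -2.0949, 2.591], [-2.0949, 4.2218, -2.0949], [2.591, -2.0949, 4.2218]]
  r_p     = [-2.0949, 2.591, -2.6966]
Written out (R1..R3):
  (R1) 4.2218 phi_1 - 2.0949 phi_2 + 2.591 phi_3 = -2.0949
  (R2) -2.0949 phi_1 + 4.2218 phi_2 - 2.0949 phi_3 = 2.591
  (R3) 2.591 phi_1 - 2.0949 phi_2 + 4.2218 phi_3 = -2.6966
Gaussian elimination:
  R2 <- R2 - (-2.0949/4.2218) R1 = R2 - (-0.49621) R1:  3.182289 phi_2 - 0.80922 phi_3 = 1.551489
  R3 <- R3 - (2.591/4.2218) R1 = R3 - (0.613719) R1:  -0.80922 phi_2 + 2.631653 phi_3 = -1.41092
  R3 <- R3 - (-0.80922/3.182289) R2 = R3 - (-0.254288) R2:  2.425878 phi_3 = -1.016394
Back-substitution:
  phi_hat_3 = -1.016394 / 2.425878 = -0.41898
  phi_hat_2 = (1.551489 - (-0.80922)(-0.41898)) / 3.182289 = 0.380997
  phi_hat_1 = (-2.0949 - (-2.0949)(0.380997) - (2.591)(-0.41898)) / 4.2218 = -0.05002
So phi_hat = [-0.0500, 0.3810, -0.4190].
Therefore phi_hat_3 = -0.4190.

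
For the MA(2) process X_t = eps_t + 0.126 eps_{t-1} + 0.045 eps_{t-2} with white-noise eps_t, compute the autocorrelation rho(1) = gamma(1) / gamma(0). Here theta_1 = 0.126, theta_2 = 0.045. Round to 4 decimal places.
\rho(1) = 0.1294

For an MA(q) process with theta_0 = 1, the autocovariance is
  gamma(k) = sigma^2 * sum_{i=0..q-k} theta_i * theta_{i+k},
and rho(k) = gamma(k) / gamma(0). Sigma^2 cancels.
  numerator   = (1)*(0.126) + (0.126)*(0.045) = 0.13167.
  denominator = (1)^2 + (0.126)^2 + (0.045)^2 = 1.017901.
  rho(1) = 0.13167 / 1.017901 = 0.1294.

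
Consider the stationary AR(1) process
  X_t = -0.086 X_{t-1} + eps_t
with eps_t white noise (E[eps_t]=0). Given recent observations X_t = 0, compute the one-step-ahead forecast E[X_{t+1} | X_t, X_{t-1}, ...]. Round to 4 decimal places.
E[X_{t+1} \mid \mathcal F_t] = 0.0000

For an AR(p) model X_t = c + sum_i phi_i X_{t-i} + eps_t, the
one-step-ahead conditional mean is
  E[X_{t+1} | X_t, ...] = c + sum_i phi_i X_{t+1-i}.
Substitute known values:
  E[X_{t+1} | ...] = (-0.086) * (0)
                   = 0.0000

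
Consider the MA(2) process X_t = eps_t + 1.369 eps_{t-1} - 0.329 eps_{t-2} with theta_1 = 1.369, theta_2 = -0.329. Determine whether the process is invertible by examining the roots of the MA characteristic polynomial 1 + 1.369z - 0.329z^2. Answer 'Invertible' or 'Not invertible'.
\text{Not invertible}

The MA(q) characteristic polynomial is P(z) = 1 + 1.369z - 0.329z^2.
Invertibility requires all roots to lie outside the unit circle, i.e. |z| > 1 for every root.
Set 1 + (1.369) z + (-0.329) z^2 = 0, i.e. a z^2 + b z + c = 0 with a = -0.329, b = 1.369, c = 1.
Discriminant D = b^2 - 4ac = (1.369)^2 - 4*(-0.329)*1 = 1.874161 - (-1.316) = 3.190161.
D >= 0, so the roots are real: z = (-b +/- sqrt(D)) / (2a) = (-1.369 +/- 1.786102) / (-0.658).
  z_1 = (-1.369 + 1.786102) / (-0.658) = -0.6339,   |z_1| = 0.6339.
  z_2 = (-1.369 - 1.786102) / (-0.658) = 4.795,   |z_2| = 4.795.
Moduli of all roots: 0.6339, 4.7950.
All moduli strictly greater than 1? No.
Verdict: Not invertible.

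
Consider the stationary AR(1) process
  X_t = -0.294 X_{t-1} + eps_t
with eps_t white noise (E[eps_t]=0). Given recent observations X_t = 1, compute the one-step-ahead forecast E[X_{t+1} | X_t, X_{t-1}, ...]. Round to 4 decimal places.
E[X_{t+1} \mid \mathcal F_t] = -0.2940

For an AR(p) model X_t = c + sum_i phi_i X_{t-i} + eps_t, the
one-step-ahead conditional mean is
  E[X_{t+1} | X_t, ...] = c + sum_i phi_i X_{t+1-i}.
Substitute known values:
  E[X_{t+1} | ...] = (-0.294) * (1)
                   = -0.2940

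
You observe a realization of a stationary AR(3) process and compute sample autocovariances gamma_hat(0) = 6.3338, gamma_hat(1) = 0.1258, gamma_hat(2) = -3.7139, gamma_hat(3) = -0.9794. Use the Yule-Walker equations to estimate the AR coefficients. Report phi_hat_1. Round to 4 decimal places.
\hat\phi_{1} = -0.0800

The Yule-Walker equations for an AR(p) process read, in matrix form,
  Gamma_p phi = r_p,   with   (Gamma_p)_{ij} = gamma(|i - j|),
                       (r_p)_i = gamma(i),   i,j = 1..p.
Substitute the sample gammas (Toeplitz matrix and right-hand side of size 3):
  Gamma_p = [[6.3338, 0.1258, -3.7139], [0.1258, 6.3338, 0.1258], [-3.7139, 0.1258, 6.3338]]
  r_p     = [0.1258, -3.7139, -0.9794]
Written out (R1..R3):
  (R1) 6.3338 phi_1 + 0.1258 phi_2 - 3.7139 phi_3 = 0.1258
  (R2) 0.1258 phi_1 + 6.3338 phi_2 + 0.1258 phi_3 = -3.7139
  (R3) -3.7139 phi_1 + 0.1258 phi_2 + 6.3338 phi_3 = -0.9794
Gaussian elimination:
  R2 <- R2 - (0.1258/6.3338) R1 = R2 - (0.019862) R1:  6.331301 phi_2 + 0.199564 phi_3 = -3.716399
  R3 <- R3 - (-3.7139/6.3338) R1 = R3 - (-0.586362) R1:  0.199564 phi_2 + 4.15611 phi_3 = -0.905636
  R3 <- R3 - (0.199564/6.331301) R2 = R3 - (0.03152) R2:  4.14982 phi_3 = -0.788494
Back-substitution:
  phi_hat_3 = -0.788494 / 4.14982 = -0.190007
  phi_hat_2 = (-3.716399 - (0.199564)(-0.190007)) / 6.331301 = -0.580999
  phi_hat_1 = (0.1258 - (0.1258)(-0.580999) - (-3.7139)(-0.190007)) / 6.3338 = -0.080011
So phi_hat = [-0.0800, -0.5810, -0.1900].
Therefore phi_hat_1 = -0.0800.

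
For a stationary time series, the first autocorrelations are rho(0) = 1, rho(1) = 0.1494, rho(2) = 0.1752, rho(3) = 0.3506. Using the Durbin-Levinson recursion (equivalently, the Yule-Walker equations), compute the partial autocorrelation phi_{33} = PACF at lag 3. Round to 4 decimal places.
\phi_{33} = 0.3199

The PACF at lag k is phi_{kk}, the last component of the solution
to the Yule-Walker system G_k phi = r_k where
  (G_k)_{ij} = rho(|i - j|), (r_k)_i = rho(i), i,j = 1..k.
Equivalently, Durbin-Levinson gives phi_{kk} iteratively:
  phi_{11} = rho(1)
  phi_{kk} = [rho(k) - sum_{j=1..k-1} phi_{k-1,j} rho(k-j)]
            / [1 - sum_{j=1..k-1} phi_{k-1,j} rho(j)],
  phi_{k,j} = phi_{k-1,j} - phi_{kk} phi_{k-1,k-j},  j = 1..k-1.
Step k = 1:
  phi_11 = rho(1) = 0.1494.
Step k = 2:
  phi_22 = [rho(2) - phi_11 rho(1)] / [1 - phi_11 rho(1)] = [0.1752 - (0.1494)(0.1494)] / [1 - (0.1494)(0.1494)]
         = 0.15287964 / 0.97767964 = 0.15637.
  Update: phi_21 = phi_11 - phi_22 phi_11 = 0.1494 - (0.15637)(0.1494) = 0.126038.
Step k = 3:
  phi_33 = [rho(3) - phi_21 rho(2) - phi_22 rho(1)] / [1 - phi_21 rho(1) - phi_22 rho(2)]
    numerator   = 0.3506 - (0.126038)(0.1752) - (0.15637)(0.1494) = 0.30515642
    denominator = 1 - (0.126038)(0.1494) - (0.15637)(0.1752) = 0.95377387
  phi_33 = 0.30515642 / 0.95377387 = 0.3199.
Therefore phi_{33} = 0.3199.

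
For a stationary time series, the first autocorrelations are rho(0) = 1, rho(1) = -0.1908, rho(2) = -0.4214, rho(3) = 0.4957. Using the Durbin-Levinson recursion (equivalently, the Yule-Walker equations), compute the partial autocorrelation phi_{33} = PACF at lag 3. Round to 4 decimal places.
\phi_{33} = 0.3839

The PACF at lag k is phi_{kk}, the last component of the solution
to the Yule-Walker system G_k phi = r_k where
  (G_k)_{ij} = rho(|i - j|), (r_k)_i = rho(i), i,j = 1..k.
Equivalently, Durbin-Levinson gives phi_{kk} iteratively:
  phi_{11} = rho(1)
  phi_{kk} = [rho(k) - sum_{j=1..k-1} phi_{k-1,j} rho(k-j)]
            / [1 - sum_{j=1..k-1} phi_{k-1,j} rho(j)],
  phi_{k,j} = phi_{k-1,j} - phi_{kk} phi_{k-1,k-j},  j = 1..k-1.
Step k = 1:
  phi_11 = rho(1) = -0.1908.
Step k = 2:
  phi_22 = [rho(2) - phi_11 rho(1)] / [1 - phi_11 rho(1)] = [-0.4214 - (-0.1908)(-0.1908)] / [1 - (-0.1908)(-0.1908)]
         = -0.45780464 / 0.96359536 = -0.475101.
  Update: phi_21 = phi_11 - phi_22 phi_11 = -0.1908 - (-0.475101)(-0.1908) = -0.281449.
Step k = 3:
  phi_33 = [rho(3) - phi_21 rho(2) - phi_22 rho(1)] / [1 - phi_21 rho(1) - phi_22 rho(2)]
    numerator   = 0.4957 - (-0.281449)(-0.4214) - (-0.475101)(-0.1908) = 0.28644814
    denominator = 1 - (-0.281449)(-0.1908) - (-0.475101)(-0.4214) = 0.74609215
  phi_33 = 0.28644814 / 0.74609215 = 0.3839.
Therefore phi_{33} = 0.3839.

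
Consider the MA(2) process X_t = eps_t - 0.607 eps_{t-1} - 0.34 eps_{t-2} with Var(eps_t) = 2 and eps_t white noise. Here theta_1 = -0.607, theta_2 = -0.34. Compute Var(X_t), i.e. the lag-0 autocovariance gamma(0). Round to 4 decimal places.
\gamma(0) = 2.9681

For an MA(q) process X_t = eps_t + sum_i theta_i eps_{t-i} with
Var(eps_t) = sigma^2, the variance is
  gamma(0) = sigma^2 * (1 + sum_i theta_i^2).
  sum_i theta_i^2 = (-0.607)^2 + (-0.34)^2 = 0.368449 + 0.1156 = 0.484049.
  gamma(0) = 2 * (1 + 0.484049) = 2 * 1.484049 = 2.968098, which rounds to 2.9681.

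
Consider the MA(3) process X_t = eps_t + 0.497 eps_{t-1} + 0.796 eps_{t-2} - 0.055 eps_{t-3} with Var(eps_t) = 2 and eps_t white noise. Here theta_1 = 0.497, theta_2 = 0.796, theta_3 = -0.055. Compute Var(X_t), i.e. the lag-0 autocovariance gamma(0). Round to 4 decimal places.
\gamma(0) = 3.7673

For an MA(q) process X_t = eps_t + sum_i theta_i eps_{t-i} with
Var(eps_t) = sigma^2, the variance is
  gamma(0) = sigma^2 * (1 + sum_i theta_i^2).
  sum_i theta_i^2 = (0.497)^2 + (0.796)^2 + (-0.055)^2 = 0.247009 + 0.633616 + 0.003025 = 0.88365.
  gamma(0) = 2 * (1 + 0.88365) = 2 * 1.88365 = 3.7673.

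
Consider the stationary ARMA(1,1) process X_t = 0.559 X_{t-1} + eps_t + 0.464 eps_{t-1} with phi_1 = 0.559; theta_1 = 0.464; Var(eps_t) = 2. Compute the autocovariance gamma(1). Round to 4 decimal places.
\gamma(1) = 3.7478

Multiply the model equation by X_{t-k} and take expectations. With theta_0 = psi_0 = 1 and psi_j the MA(infinity) weights, this gives
  gamma(k) - sum_i phi_i gamma(k-i) = c_k,
  c_k = sigma^2 * sum_{j=k..q} theta_j psi_{j-k}   (c_k = 0 for k > q),
using gamma(-m) = gamma(m).
psi-weights needed (psi_j = theta_j + sum_i phi_i psi_{j-i}):
  psi_1 = theta_1 + phi_1 = 0.464 + (0.559) = 1.023
Right-hand sides:
  c_0 = sigma^2 (1 + theta_1 psi_1) = 2 * (1 + (0.464)(1.023)) = 2 * 1.474672 = 2.949344
  c_1 = sigma^2 theta_1 = 2 * (0.464) = 0.928
  c_2 = 0
Equations for k = 0 and k = 1 (AR order 1):
  gamma(0) = phi_1 gamma(1) + c_0
  gamma(1) = phi_1 gamma(0) + c_1
Substituting the second into the first: gamma(0) (1 - phi_1^2) = c_0 + phi_1 c_1, so
  gamma(0) = (c_0 + phi_1 c_1) / (1 - phi_1^2) = (2.949344 + (0.559)(0.928)) / (1 - (0.559)^2) = 3.468096 / 0.687519 = 5.044364.
  gamma(1) = phi_1 gamma(0) + c_1 = (0.559)(5.044364) + (0.928) = 3.747799.
Therefore gamma(1) = 3.7478 (to 4 decimal places).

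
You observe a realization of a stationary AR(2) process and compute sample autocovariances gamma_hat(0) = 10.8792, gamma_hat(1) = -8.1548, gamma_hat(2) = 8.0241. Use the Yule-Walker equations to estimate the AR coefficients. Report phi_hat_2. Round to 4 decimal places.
\hat\phi_{2} = 0.4010

The Yule-Walker equations for an AR(p) process read, in matrix form,
  Gamma_p phi = r_p,   with   (Gamma_p)_{ij} = gamma(|i - j|),
                       (r_p)_i = gamma(i),   i,j = 1..p.
Substitute the sample gammas (Toeplitz matrix and right-hand side of size 2):
  Gamma_p = [[10.8792, -8.1548], [-8.1548, 10.8792]]
  r_p     = [-8.1548, 8.0241]
Written out:
  10.8792 phi_1 - 8.1548 phi_2 = -8.1548
  -8.1548 phi_1 + 10.8792 phi_2 = 8.0241
Solve by Cramer's rule:
  det = gamma(0)^2 - gamma(1)^2 = (10.8792)^2 - (-8.1548)^2 = 118.35699264 - 66.50076304 = 51.8562296
  phi_hat_1 = [gamma(1) gamma(0) - gamma(1) gamma(2)] / det = [(-8.1548)(10.8792) - (-8.1548)(8.0241)] / 51.8562296 = -23.28276948 / 51.8562296 = -0.449
  phi_hat_2 = [gamma(0) gamma(2) - gamma(1)^2] / det = [(10.8792)(8.0241) - (-8.1548)^2] / 51.8562296 = 20.79502568 / 51.8562296 = 0.401
So phi_hat = [-0.4490, 0.4010].
Therefore phi_hat_2 = 0.4010.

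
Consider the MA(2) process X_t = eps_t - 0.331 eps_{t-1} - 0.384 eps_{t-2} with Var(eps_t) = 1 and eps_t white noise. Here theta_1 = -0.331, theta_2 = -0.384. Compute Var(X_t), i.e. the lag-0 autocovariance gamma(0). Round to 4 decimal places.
\gamma(0) = 1.2570

For an MA(q) process X_t = eps_t + sum_i theta_i eps_{t-i} with
Var(eps_t) = sigma^2, the variance is
  gamma(0) = sigma^2 * (1 + sum_i theta_i^2).
  sum_i theta_i^2 = (-0.331)^2 + (-0.384)^2 = 0.109561 + 0.147456 = 0.257017.
  gamma(0) = 1 * (1 + 0.257017) = 1 * 1.257017 = 1.257017, which rounds to 1.2570.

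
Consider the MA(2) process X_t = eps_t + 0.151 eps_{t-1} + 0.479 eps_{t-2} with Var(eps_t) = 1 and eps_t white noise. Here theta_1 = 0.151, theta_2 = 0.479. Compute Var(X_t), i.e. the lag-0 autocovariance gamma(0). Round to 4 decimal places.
\gamma(0) = 1.2522

For an MA(q) process X_t = eps_t + sum_i theta_i eps_{t-i} with
Var(eps_t) = sigma^2, the variance is
  gamma(0) = sigma^2 * (1 + sum_i theta_i^2).
  sum_i theta_i^2 = (0.151)^2 + (0.479)^2 = 0.022801 + 0.229441 = 0.252242.
  gamma(0) = 1 * (1 + 0.252242) = 1 * 1.252242 = 1.252242, which rounds to 1.2522.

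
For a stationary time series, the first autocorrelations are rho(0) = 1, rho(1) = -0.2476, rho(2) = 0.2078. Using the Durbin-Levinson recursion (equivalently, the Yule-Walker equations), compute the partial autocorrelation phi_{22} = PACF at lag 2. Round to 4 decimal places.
\phi_{22} = 0.1561

The PACF at lag k is phi_{kk}, the last component of the solution
to the Yule-Walker system G_k phi = r_k where
  (G_k)_{ij} = rho(|i - j|), (r_k)_i = rho(i), i,j = 1..k.
Equivalently, Durbin-Levinson gives phi_{kk} iteratively:
  phi_{11} = rho(1)
  phi_{kk} = [rho(k) - sum_{j=1..k-1} phi_{k-1,j} rho(k-j)]
            / [1 - sum_{j=1..k-1} phi_{k-1,j} rho(j)],
  phi_{k,j} = phi_{k-1,j} - phi_{kk} phi_{k-1,k-j},  j = 1..k-1.
Step k = 1:
  phi_11 = rho(1) = -0.2476.
Step k = 2:
  phi_22 = [rho(2) - phi_11 rho(1)] / [1 - phi_11 rho(1)] = [0.2078 - (-0.2476)(-0.2476)] / [1 - (-0.2476)(-0.2476)]
         = 0.14649424 / 0.93869424 = 0.1561.
Therefore phi_{22} = 0.1561.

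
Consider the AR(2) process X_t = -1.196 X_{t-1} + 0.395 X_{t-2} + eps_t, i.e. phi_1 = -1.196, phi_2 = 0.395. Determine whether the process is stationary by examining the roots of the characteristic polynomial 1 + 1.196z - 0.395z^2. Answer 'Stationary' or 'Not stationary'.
\text{Not stationary}

The AR(p) characteristic polynomial is P(z) = 1 + 1.196z - 0.395z^2.
Stationarity requires all roots to lie outside the unit circle, i.e. |z| > 1 for every root.
Set 1 + (1.196) z + (-0.395) z^2 = 0, i.e. a z^2 + b z + c = 0 with a = -0.395, b = 1.196, c = 1.
Discriminant D = b^2 - 4ac = (1.196)^2 - 4*(-0.395)*1 = 1.430416 - (-1.58) = 3.010416.
D >= 0, so the roots are real: z = (-b +/- sqrt(D)) / (2a) = (-1.196 +/- 1.735055) / (-0.79).
  z_1 = (-1.196 + 1.735055) / (-0.79) = -0.6823,   |z_1| = 0.6823.
  z_2 = (-1.196 - 1.735055) / (-0.79) = 3.7102,   |z_2| = 3.7102.
Moduli of all roots: 0.6823, 3.7102.
All moduli strictly greater than 1? No.
Verdict: Not stationary.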